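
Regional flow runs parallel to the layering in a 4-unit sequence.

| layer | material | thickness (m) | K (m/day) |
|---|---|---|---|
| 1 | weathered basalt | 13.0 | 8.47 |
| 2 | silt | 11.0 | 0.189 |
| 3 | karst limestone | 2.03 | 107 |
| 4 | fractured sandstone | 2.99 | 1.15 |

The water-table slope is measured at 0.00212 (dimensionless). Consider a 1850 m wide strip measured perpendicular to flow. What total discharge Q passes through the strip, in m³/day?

1310

Flow is parallel to layering, so each bed carries its own Darcy discharge and the transmissivities add.
Σ(K_i·b_i) = 8.47×13.0 + 0.189×11.0 + 107×2.03 + 1.15×2.99 = 332.8 m²/day.
Hydraulic gradient i = 0.00212.
Q = Σ(K_i·b_i) · W · i = 332.8 × 1850 × 0.002120 = 1305 m³/day.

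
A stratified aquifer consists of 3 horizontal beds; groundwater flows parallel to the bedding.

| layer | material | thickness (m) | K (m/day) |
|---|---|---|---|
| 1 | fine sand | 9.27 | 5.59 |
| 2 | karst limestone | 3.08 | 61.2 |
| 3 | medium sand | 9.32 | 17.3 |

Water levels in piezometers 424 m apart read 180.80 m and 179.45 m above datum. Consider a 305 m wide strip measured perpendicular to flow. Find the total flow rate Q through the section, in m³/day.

390

Flow is parallel to layering, so each bed carries its own Darcy discharge and the transmissivities add.
Σ(K_i·b_i) = 5.59×9.27 + 61.2×3.08 + 17.3×9.32 = 401.6 m²/day.
Hydraulic gradient i = (180.80 − 179.45) / 424 = 1.35 / 424 = 0.003184.
Q = Σ(K_i·b_i) · W · i = 401.6 × 305 × 0.003184 = 389.9 m³/day.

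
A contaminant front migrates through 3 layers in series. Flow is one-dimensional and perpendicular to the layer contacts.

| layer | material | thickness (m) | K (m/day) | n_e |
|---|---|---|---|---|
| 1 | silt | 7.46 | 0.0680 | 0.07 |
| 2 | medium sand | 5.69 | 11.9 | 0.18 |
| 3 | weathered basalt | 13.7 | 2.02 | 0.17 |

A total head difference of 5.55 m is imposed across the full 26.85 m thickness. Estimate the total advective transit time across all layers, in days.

With flow normal to the layers, continuity requires the same specific discharge q through every layer.
Σ(b_i/K_i) = 7.46/0.0680 + 5.69/11.9 + 13.7/2.02 = 117.0 d.
q = Δh / Σ(b_i/K_i) = 5.55 / 117.0 = 0.04745 m/day.
In each layer the seepage velocity is v_i = q/n_i, so the layer transit time is t_i = b_i·n_i / q:
  layer 1 (silt): t_1 = 7.46 × 0.07 / 0.04745 = 11.01 d
  layer 2 (medium sand): t_2 = 5.69 × 0.18 / 0.04745 = 21.59 d
  layer 3 (weathered basalt): t_3 = 13.7 × 0.17 / 0.04745 = 49.08 d
Total t = Σ t_i = 81.67 days.

81.7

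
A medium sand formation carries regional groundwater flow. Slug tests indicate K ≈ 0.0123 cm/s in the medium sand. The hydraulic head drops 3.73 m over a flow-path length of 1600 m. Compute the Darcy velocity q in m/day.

0.0248

Convert K: 0.0123 cm/s × 864 = 10.63 m/day.
Hydraulic gradient i = Δh / L = 3.73 / 1600 = 0.002331.
Specific discharge q = K · i = 10.63 × 0.002331 = 0.02477 m/day.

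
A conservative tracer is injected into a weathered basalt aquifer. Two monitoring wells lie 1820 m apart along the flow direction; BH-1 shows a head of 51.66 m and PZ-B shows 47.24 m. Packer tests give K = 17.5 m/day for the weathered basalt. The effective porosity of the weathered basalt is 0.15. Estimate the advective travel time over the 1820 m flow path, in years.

Hydraulic gradient i = (51.66 − 47.24) / 1820 = 4.42 / 1820 = 0.002429.
Darcy flux q = K · i = 17.50 × 0.002429 = 0.04250 m/day.
Seepage velocity v = q / n_e = 0.04250 / 0.15 = 0.2833 m/day.
Travel time t = L / v = 1820 / 0.2833 = 6424 days = 17.59 years.

17.6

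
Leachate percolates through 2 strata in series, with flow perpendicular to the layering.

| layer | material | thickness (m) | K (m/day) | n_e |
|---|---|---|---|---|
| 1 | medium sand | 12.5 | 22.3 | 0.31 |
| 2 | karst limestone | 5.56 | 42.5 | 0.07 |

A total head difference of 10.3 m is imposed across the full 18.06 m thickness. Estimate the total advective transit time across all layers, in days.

0.286

With flow normal to the layers, continuity requires the same specific discharge q through every layer.
Σ(b_i/K_i) = 12.5/22.3 + 5.56/42.5 = 0.6914 d.
q = Δh / Σ(b_i/K_i) = 10.3 / 0.6914 = 14.90 m/day.
In each layer the seepage velocity is v_i = q/n_i, so the layer transit time is t_i = b_i·n_i / q:
  layer 1 (medium sand): t_1 = 12.5 × 0.31 / 14.90 = 0.2601 d
  layer 2 (karst limestone): t_2 = 5.56 × 0.07 / 14.90 = 0.02612 d
Total t = Σ t_i = 0.2862 days.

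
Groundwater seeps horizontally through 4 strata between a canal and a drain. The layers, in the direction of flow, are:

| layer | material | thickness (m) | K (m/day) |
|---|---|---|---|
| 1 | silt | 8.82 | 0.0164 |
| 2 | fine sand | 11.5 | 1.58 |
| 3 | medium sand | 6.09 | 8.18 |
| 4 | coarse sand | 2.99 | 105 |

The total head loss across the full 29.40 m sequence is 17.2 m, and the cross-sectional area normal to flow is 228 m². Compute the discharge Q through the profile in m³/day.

7.18

Flow is perpendicular to layering, so the layers act in series and the equivalent K is the thickness-weighted harmonic mean.
Total thickness L = 8.82 + 11.5 + 6.09 + 2.99 = 29.40 m.
Σ(b_i/K_i) = 8.82/0.0164 + 11.5/1.58 + 6.09/8.18 + 2.99/105 = 545.9 d.
K_eq = L / Σ(b_i/K_i) = 29.40 / 545.9 = 0.05386 m/day.
Q = K_eq · A · (Δh/L) = 0.05386 × 228 × (17.2/29.40) = 7.184 m³/day.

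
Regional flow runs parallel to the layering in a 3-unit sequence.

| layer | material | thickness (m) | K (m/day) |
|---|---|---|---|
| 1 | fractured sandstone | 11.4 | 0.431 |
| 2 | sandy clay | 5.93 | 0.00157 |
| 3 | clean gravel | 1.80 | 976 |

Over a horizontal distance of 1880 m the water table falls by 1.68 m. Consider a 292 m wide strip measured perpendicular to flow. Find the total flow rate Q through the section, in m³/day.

Flow is parallel to layering, so each bed carries its own Darcy discharge and the transmissivities add.
Σ(K_i·b_i) = 0.431×11.4 + 0.00157×5.93 + 976×1.80 = 1762 m²/day.
Hydraulic gradient i = Δh / L = 1.68 / 1880 = 0.0008936.
Q = Σ(K_i·b_i) · W · i = 1762 × 292 × 0.0008936 = 459.7 m³/day.

460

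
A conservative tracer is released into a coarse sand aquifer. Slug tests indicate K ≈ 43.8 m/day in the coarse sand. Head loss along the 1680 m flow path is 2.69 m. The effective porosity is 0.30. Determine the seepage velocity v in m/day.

Hydraulic gradient i = Δh / L = 2.69 / 1680 = 0.001601.
Darcy flux q = K · i = 43.80 × 0.001601 = 0.07013 m/day.
Seepage velocity v = q / n_e = 0.07013 / 0.30 = 0.2338 m/day.

0.234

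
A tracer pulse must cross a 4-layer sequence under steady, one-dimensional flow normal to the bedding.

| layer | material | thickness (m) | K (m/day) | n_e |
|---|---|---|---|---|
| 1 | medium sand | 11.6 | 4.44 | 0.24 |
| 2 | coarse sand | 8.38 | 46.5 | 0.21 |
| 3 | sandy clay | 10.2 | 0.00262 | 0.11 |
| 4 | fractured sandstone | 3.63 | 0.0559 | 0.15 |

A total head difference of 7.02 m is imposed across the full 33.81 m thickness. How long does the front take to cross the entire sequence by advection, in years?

With flow normal to the layers, continuity requires the same specific discharge q through every layer.
Σ(b_i/K_i) = 11.6/4.44 + 8.38/46.5 + 10.2/0.00262 + 3.63/0.0559 = 3961 d.
q = Δh / Σ(b_i/K_i) = 7.02 / 3961 = 0.001772 m/day.
In each layer the seepage velocity is v_i = q/n_i, so the layer transit time is t_i = b_i·n_i / q:
  layer 1 (medium sand): t_1 = 11.6 × 0.24 / 0.001772 = 1571 d
  layer 2 (coarse sand): t_2 = 8.38 × 0.21 / 0.001772 = 992.9 d
  layer 3 (sandy clay): t_3 = 10.2 × 0.11 / 0.001772 = 633.1 d
  layer 4 (fractured sandstone): t_4 = 3.63 × 0.15 / 0.001772 = 307.2 d
Total t = Σ t_i = 3504 days = 9.593 years.

9.59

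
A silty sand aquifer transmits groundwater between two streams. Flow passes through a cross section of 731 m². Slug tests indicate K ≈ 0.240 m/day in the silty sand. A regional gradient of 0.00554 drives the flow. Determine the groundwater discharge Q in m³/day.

0.972

Hydraulic gradient i = 0.00554.
Darcy's law: Q = K · A · i = 0.2400 × 731.0 × 0.005540 = 0.9719 m³/day.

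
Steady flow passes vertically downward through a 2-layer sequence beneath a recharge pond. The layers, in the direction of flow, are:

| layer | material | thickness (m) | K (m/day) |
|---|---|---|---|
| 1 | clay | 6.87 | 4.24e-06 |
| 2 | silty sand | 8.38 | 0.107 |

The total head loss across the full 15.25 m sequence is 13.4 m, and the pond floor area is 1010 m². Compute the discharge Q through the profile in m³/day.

0.00835

Flow is perpendicular to layering, so the layers act in series and the equivalent K is the thickness-weighted harmonic mean.
Total thickness L = 6.87 + 8.38 = 15.25 m.
Σ(b_i/K_i) = 6.87/4.24e-06 + 8.38/0.107 = 1.620e+06 d.
K_eq = L / Σ(b_i/K_i) = 15.25 / 1.620e+06 = 9.411e-06 m/day.
Q = K_eq · A · (Δh/L) = 9.411e-06 × 1010 × (13.4/15.25) = 0.008352 m³/day.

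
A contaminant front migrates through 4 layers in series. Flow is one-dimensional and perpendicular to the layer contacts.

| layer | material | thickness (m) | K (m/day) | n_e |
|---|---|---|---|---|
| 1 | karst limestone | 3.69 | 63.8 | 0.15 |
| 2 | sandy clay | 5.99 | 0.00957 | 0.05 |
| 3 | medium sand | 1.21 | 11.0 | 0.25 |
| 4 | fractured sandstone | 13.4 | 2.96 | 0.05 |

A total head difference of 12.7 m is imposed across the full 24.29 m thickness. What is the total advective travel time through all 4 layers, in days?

90.6

With flow normal to the layers, continuity requires the same specific discharge q through every layer.
Σ(b_i/K_i) = 3.69/63.8 + 5.99/0.00957 + 1.21/11.0 + 13.4/2.96 = 630.6 d.
q = Δh / Σ(b_i/K_i) = 12.7 / 630.6 = 0.02014 m/day.
In each layer the seepage velocity is v_i = q/n_i, so the layer transit time is t_i = b_i·n_i / q:
  layer 1 (karst limestone): t_1 = 3.69 × 0.15 / 0.02014 = 27.48 d
  layer 2 (sandy clay): t_2 = 5.99 × 0.05 / 0.02014 = 14.87 d
  layer 3 (medium sand): t_3 = 1.21 × 0.25 / 0.02014 = 15.02 d
  layer 4 (fractured sandstone): t_4 = 13.4 × 0.05 / 0.02014 = 33.27 d
Total t = Σ t_i = 90.64 days.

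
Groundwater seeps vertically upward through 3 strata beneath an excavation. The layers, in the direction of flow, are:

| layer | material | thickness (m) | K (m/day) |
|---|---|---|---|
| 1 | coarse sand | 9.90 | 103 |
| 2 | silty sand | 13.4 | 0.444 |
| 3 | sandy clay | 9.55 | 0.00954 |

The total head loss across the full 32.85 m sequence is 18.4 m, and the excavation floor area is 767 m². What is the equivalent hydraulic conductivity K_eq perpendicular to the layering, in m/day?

Flow is perpendicular to layering, so the layers act in series and the equivalent K is the thickness-weighted harmonic mean.
Total thickness L = 9.90 + 13.4 + 9.55 = 32.85 m.
Σ(b_i/K_i) = 9.90/103 + 13.4/0.444 + 9.55/0.00954 = 1031 d.
K_eq = L / Σ(b_i/K_i) = 32.85 / 1031 = 0.03185 m/day.

0.0319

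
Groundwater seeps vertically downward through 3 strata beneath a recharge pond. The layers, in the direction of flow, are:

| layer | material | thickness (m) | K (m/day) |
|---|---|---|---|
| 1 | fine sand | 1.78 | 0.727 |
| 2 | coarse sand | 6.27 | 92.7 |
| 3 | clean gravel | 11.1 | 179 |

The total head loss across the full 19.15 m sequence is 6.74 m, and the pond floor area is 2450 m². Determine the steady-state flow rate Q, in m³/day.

6410

Flow is perpendicular to layering, so the layers act in series and the equivalent K is the thickness-weighted harmonic mean.
Total thickness L = 1.78 + 6.27 + 11.1 = 19.15 m.
Σ(b_i/K_i) = 1.78/0.727 + 6.27/92.7 + 11.1/179 = 2.578 d.
K_eq = L / Σ(b_i/K_i) = 19.15 / 2.578 = 7.428 m/day.
Q = K_eq · A · (Δh/L) = 7.428 × 2450 × (6.74/19.15) = 6405 m³/day.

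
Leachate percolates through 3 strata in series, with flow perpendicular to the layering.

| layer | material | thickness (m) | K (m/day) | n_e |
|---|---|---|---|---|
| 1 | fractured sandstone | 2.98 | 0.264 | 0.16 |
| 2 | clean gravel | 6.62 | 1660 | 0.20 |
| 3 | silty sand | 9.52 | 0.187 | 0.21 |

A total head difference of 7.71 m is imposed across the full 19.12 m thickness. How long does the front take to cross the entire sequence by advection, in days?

With flow normal to the layers, continuity requires the same specific discharge q through every layer.
Σ(b_i/K_i) = 2.98/0.264 + 6.62/1660 + 9.52/0.187 = 62.20 d.
q = Δh / Σ(b_i/K_i) = 7.71 / 62.20 = 0.1240 m/day.
In each layer the seepage velocity is v_i = q/n_i, so the layer transit time is t_i = b_i·n_i / q:
  layer 1 (fractured sandstone): t_1 = 2.98 × 0.16 / 0.1240 = 3.847 d
  layer 2 (clean gravel): t_2 = 6.62 × 0.20 / 0.1240 = 10.68 d
  layer 3 (silty sand): t_3 = 9.52 × 0.21 / 0.1240 = 16.13 d
Total t = Σ t_i = 30.66 days.

30.7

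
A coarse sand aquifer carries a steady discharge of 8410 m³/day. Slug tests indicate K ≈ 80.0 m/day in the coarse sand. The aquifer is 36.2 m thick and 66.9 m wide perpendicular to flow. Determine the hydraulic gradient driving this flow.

Cross-sectional area A = 66.9 × 36.2 = 2422 m².
From Q = K·A·i, i = Q / (K·A) = 8410 / (80.00 × 2422) = 0.04341.

0.0434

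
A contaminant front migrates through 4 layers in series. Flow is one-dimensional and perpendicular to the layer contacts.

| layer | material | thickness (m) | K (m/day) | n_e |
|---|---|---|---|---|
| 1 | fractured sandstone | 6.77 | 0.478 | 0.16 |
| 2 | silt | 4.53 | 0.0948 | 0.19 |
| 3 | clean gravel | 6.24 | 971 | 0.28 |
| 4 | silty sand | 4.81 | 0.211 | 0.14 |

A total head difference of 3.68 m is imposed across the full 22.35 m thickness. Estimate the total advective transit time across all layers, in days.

With flow normal to the layers, continuity requires the same specific discharge q through every layer.
Σ(b_i/K_i) = 6.77/0.478 + 4.53/0.0948 + 6.24/971 + 4.81/0.211 = 84.75 d.
q = Δh / Σ(b_i/K_i) = 3.68 / 84.75 = 0.04342 m/day.
In each layer the seepage velocity is v_i = q/n_i, so the layer transit time is t_i = b_i·n_i / q:
  layer 1 (fractured sandstone): t_1 = 6.77 × 0.16 / 0.04342 = 24.95 d
  layer 2 (silt): t_2 = 4.53 × 0.19 / 0.04342 = 19.82 d
  layer 3 (clean gravel): t_3 = 6.24 × 0.28 / 0.04342 = 40.24 d
  layer 4 (silty sand): t_4 = 4.81 × 0.14 / 0.04342 = 15.51 d
Total t = Σ t_i = 100.5 days.

101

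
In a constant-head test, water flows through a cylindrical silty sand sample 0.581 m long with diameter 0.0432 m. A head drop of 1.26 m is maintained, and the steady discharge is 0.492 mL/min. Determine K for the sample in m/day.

0.223

Cross-sectional area A = π·(d/2)² = π × (0.0432/2)² = 0.001466 m².
Convert discharge: 0.492 mL/min = 8.200e-09 m³/s.
Darcy's law rearranged: K = Q·L / (A·Δh) = 8.200e-09 × 0.581 / (0.001466 × 1.26) = 2.580e-06 m/s = 0.2229 m/day.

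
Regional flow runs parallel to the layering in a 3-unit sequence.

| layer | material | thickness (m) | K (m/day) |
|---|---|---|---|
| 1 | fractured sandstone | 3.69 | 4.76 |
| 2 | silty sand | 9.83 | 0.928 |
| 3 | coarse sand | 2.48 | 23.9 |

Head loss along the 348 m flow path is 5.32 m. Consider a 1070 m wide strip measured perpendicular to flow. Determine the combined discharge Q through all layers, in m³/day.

1410

Flow is parallel to layering, so each bed carries its own Darcy discharge and the transmissivities add.
Σ(K_i·b_i) = 4.76×3.69 + 0.928×9.83 + 23.9×2.48 = 85.96 m²/day.
Hydraulic gradient i = Δh / L = 5.32 / 348 = 0.01529.
Q = Σ(K_i·b_i) · W · i = 85.96 × 1070 × 0.01529 = 1406 m³/day.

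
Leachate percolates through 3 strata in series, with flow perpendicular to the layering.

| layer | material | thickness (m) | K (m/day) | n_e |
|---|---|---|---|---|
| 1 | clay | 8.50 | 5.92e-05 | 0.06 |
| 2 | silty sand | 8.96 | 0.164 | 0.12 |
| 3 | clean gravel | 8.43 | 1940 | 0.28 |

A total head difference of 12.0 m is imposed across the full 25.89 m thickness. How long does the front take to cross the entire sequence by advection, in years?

With flow normal to the layers, continuity requires the same specific discharge q through every layer.
Σ(b_i/K_i) = 8.50/5.92e-05 + 8.96/0.164 + 8.43/1940 = 1.436e+05 d.
q = Δh / Σ(b_i/K_i) = 12.0 / 1.436e+05 = 8.354e-05 m/day.
In each layer the seepage velocity is v_i = q/n_i, so the layer transit time is t_i = b_i·n_i / q:
  layer 1 (clay): t_1 = 8.50 × 0.06 / 8.354e-05 = 6105 d
  layer 2 (silty sand): t_2 = 8.96 × 0.12 / 8.354e-05 = 12870 d
  layer 3 (clean gravel): t_3 = 8.43 × 0.28 / 8.354e-05 = 28253 d
Total t = Σ t_i = 47227 days = 129.3 years.

129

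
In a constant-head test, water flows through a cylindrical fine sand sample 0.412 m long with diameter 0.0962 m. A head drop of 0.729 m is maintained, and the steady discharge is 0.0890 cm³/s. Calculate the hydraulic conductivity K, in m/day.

Cross-sectional area A = π·(d/2)² = π × (0.0962/2)² = 0.007268 m².
Convert discharge: 0.0890 cm³/s = 8.900e-08 m³/s.
Darcy's law rearranged: K = Q·L / (A·Δh) = 8.900e-08 × 0.412 / (0.007268 × 0.729) = 6.920e-06 m/s = 0.5979 m/day.

0.598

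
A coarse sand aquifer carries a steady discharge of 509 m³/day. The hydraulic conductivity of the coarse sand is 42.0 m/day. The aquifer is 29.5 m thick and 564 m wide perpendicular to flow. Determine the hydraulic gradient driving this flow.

Cross-sectional area A = 564 × 29.5 = 16638 m².
From Q = K·A·i, i = Q / (K·A) = 509 / (42.00 × 16638) = 0.0007284.

0.000728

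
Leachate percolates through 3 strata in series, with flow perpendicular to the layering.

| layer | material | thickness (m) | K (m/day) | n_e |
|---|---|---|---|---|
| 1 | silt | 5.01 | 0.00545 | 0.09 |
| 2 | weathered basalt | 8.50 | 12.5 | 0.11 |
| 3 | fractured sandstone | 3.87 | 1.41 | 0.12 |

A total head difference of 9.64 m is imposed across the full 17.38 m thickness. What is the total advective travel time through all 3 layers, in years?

With flow normal to the layers, continuity requires the same specific discharge q through every layer.
Σ(b_i/K_i) = 5.01/0.00545 + 8.50/12.5 + 3.87/1.41 = 922.7 d.
q = Δh / Σ(b_i/K_i) = 9.64 / 922.7 = 0.01045 m/day.
In each layer the seepage velocity is v_i = q/n_i, so the layer transit time is t_i = b_i·n_i / q:
  layer 1 (silt): t_1 = 5.01 × 0.09 / 0.01045 = 43.16 d
  layer 2 (weathered basalt): t_2 = 8.50 × 0.11 / 0.01045 = 89.49 d
  layer 3 (fractured sandstone): t_3 = 3.87 × 0.12 / 0.01045 = 44.45 d
Total t = Σ t_i = 177.1 days = 0.4849 years.

0.485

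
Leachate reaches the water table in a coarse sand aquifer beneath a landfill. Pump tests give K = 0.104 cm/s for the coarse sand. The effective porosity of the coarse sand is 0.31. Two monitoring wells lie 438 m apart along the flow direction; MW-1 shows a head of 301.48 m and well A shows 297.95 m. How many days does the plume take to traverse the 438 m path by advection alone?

Convert K: 0.104 cm/s × 864 = 89.86 m/day.
Hydraulic gradient i = (301.48 − 297.95) / 438 = 3.53 / 438 = 0.008059.
Darcy flux q = K · i = 89.86 × 0.008059 = 0.7242 m/day.
Seepage velocity v = q / n_e = 0.7242 / 0.31 = 2.336 m/day.
Travel time t = L / v = 438 / 2.336 = 187.5 days.

187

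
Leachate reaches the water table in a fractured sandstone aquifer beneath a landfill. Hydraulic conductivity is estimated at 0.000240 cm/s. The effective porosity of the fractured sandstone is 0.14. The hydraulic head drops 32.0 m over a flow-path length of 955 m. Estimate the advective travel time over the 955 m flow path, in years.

Convert K: 0.000240 cm/s × 864 = 0.2074 m/day.
Hydraulic gradient i = Δh / L = 32.0 / 955 = 0.03351.
Darcy flux q = K · i = 0.2074 × 0.03351 = 0.006948 m/day.
Seepage velocity v = q / n_e = 0.006948 / 0.14 = 0.04963 m/day.
Travel time t = L / v = 955 / 0.04963 = 19242 days = 52.68 years.

52.7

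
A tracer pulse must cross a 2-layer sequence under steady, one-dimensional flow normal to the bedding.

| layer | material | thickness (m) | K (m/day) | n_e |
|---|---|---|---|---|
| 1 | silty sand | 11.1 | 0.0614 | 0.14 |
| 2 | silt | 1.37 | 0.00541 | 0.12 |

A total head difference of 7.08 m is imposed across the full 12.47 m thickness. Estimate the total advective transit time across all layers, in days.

With flow normal to the layers, continuity requires the same specific discharge q through every layer.
Σ(b_i/K_i) = 11.1/0.0614 + 1.37/0.00541 = 434.0 d.
q = Δh / Σ(b_i/K_i) = 7.08 / 434.0 = 0.01631 m/day.
In each layer the seepage velocity is v_i = q/n_i, so the layer transit time is t_i = b_i·n_i / q:
  layer 1 (silty sand): t_1 = 11.1 × 0.14 / 0.01631 = 95.26 d
  layer 2 (silt): t_2 = 1.37 × 0.12 / 0.01631 = 10.08 d
Total t = Σ t_i = 105.3 days.

105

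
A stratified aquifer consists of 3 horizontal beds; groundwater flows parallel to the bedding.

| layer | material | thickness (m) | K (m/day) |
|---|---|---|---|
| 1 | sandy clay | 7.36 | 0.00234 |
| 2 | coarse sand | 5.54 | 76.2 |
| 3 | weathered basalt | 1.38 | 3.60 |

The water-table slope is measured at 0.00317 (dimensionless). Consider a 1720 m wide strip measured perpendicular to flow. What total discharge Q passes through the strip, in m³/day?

2330

Flow is parallel to layering, so each bed carries its own Darcy discharge and the transmissivities add.
Σ(K_i·b_i) = 0.00234×7.36 + 76.2×5.54 + 3.60×1.38 = 427.1 m²/day.
Hydraulic gradient i = 0.00317.
Q = Σ(K_i·b_i) · W · i = 427.1 × 1720 × 0.003170 = 2329 m³/day.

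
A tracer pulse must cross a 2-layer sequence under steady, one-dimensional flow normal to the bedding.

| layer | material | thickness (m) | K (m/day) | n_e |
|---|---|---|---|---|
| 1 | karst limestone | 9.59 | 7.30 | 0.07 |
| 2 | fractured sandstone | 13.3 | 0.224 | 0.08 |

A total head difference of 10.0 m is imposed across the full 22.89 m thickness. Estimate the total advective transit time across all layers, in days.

10.5

With flow normal to the layers, continuity requires the same specific discharge q through every layer.
Σ(b_i/K_i) = 9.59/7.30 + 13.3/0.224 = 60.69 d.
q = Δh / Σ(b_i/K_i) = 10.0 / 60.69 = 0.1648 m/day.
In each layer the seepage velocity is v_i = q/n_i, so the layer transit time is t_i = b_i·n_i / q:
  layer 1 (karst limestone): t_1 = 9.59 × 0.07 / 0.1648 = 4.074 d
  layer 2 (fractured sandstone): t_2 = 13.3 × 0.08 / 0.1648 = 6.457 d
Total t = Σ t_i = 10.53 days.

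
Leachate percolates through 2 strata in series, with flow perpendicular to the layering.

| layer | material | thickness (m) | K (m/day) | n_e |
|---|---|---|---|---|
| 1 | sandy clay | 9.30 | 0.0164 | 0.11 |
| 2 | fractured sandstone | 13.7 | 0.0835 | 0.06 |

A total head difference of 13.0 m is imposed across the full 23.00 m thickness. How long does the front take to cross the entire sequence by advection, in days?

104

With flow normal to the layers, continuity requires the same specific discharge q through every layer.
Σ(b_i/K_i) = 9.30/0.0164 + 13.7/0.0835 = 731.1 d.
q = Δh / Σ(b_i/K_i) = 13.0 / 731.1 = 0.01778 m/day.
In each layer the seepage velocity is v_i = q/n_i, so the layer transit time is t_i = b_i·n_i / q:
  layer 1 (sandy clay): t_1 = 9.30 × 0.11 / 0.01778 = 57.54 d
  layer 2 (fractured sandstone): t_2 = 13.7 × 0.06 / 0.01778 = 46.23 d
Total t = Σ t_i = 103.8 days.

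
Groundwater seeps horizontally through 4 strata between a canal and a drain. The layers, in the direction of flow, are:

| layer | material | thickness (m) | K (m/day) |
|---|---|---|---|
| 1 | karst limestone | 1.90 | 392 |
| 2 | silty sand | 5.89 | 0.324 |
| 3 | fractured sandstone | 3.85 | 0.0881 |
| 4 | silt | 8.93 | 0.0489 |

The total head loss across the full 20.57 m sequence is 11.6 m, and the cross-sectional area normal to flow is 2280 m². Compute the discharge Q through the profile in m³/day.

Flow is perpendicular to layering, so the layers act in series and the equivalent K is the thickness-weighted harmonic mean.
Total thickness L = 1.90 + 5.89 + 3.85 + 8.93 = 20.57 m.
Σ(b_i/K_i) = 1.90/392 + 5.89/0.324 + 3.85/0.0881 + 8.93/0.0489 = 244.5 d.
K_eq = L / Σ(b_i/K_i) = 20.57 / 244.5 = 0.08413 m/day.
Q = K_eq · A · (Δh/L) = 0.08413 × 2280 × (11.6/20.57) = 108.2 m³/day.

108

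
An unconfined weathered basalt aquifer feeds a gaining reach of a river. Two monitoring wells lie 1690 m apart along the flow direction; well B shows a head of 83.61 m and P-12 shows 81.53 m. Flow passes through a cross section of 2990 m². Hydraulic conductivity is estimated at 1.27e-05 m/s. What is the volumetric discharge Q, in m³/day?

4.04

Convert K: 1.27e-05 m/s × 86400 = 1.097 m/day.
Hydraulic gradient i = (83.61 − 81.53) / 1690 = 2.08 / 1690 = 0.001231.
Darcy's law: Q = K · A · i = 1.097 × 2990 × 0.001231 = 4.038 m³/day.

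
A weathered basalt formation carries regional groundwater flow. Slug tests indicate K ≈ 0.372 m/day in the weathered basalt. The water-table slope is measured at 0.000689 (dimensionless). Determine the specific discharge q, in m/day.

0.000256

Hydraulic gradient i = 0.000689.
Specific discharge q = K · i = 0.3720 × 0.0006890 = 0.0002563 m/day.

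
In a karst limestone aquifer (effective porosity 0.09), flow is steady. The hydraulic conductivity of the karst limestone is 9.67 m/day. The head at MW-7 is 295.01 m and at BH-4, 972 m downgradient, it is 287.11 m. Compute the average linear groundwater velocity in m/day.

0.873

Hydraulic gradient i = (295.01 − 287.11) / 972 = 7.9 / 972 = 0.008128.
Darcy flux q = K · i = 9.670 × 0.008128 = 0.07859 m/day.
Seepage velocity v = q / n_e = 0.07859 / 0.09 = 0.8733 m/day.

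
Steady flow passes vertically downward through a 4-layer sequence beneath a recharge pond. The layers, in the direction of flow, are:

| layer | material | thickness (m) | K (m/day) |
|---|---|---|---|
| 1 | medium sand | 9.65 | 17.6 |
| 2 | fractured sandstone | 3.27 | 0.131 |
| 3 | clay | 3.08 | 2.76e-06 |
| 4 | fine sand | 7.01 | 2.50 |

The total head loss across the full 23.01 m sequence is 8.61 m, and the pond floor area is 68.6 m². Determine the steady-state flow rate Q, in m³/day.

0.000529

Flow is perpendicular to layering, so the layers act in series and the equivalent K is the thickness-weighted harmonic mean.
Total thickness L = 9.65 + 3.27 + 3.08 + 7.01 = 23.01 m.
Σ(b_i/K_i) = 9.65/17.6 + 3.27/0.131 + 3.08/2.76e-06 + 7.01/2.50 = 1.116e+06 d.
K_eq = L / Σ(b_i/K_i) = 23.01 / 1.116e+06 = 2.062e-05 m/day.
Q = K_eq · A · (Δh/L) = 2.062e-05 × 68.6 × (8.61/23.01) = 0.0005293 m³/day.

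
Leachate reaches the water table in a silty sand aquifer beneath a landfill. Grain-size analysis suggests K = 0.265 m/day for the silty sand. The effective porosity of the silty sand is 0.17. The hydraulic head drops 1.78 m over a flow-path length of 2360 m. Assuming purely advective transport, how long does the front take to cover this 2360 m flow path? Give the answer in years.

Hydraulic gradient i = Δh / L = 1.78 / 2360 = 0.0007542.
Darcy flux q = K · i = 0.2650 × 0.0007542 = 0.0001999 m/day.
Seepage velocity v = q / n_e = 0.0001999 / 0.17 = 0.001176 m/day.
Travel time t = L / v = 2360 / 0.001176 = 2.007e+06 days = 5496 years.

5500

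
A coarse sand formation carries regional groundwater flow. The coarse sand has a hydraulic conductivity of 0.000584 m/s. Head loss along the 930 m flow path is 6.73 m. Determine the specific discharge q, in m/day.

Convert K: 0.000584 m/s × 86400 = 50.46 m/day.
Hydraulic gradient i = Δh / L = 6.73 / 930 = 0.007237.
Specific discharge q = K · i = 50.46 × 0.007237 = 0.3651 m/day.

0.365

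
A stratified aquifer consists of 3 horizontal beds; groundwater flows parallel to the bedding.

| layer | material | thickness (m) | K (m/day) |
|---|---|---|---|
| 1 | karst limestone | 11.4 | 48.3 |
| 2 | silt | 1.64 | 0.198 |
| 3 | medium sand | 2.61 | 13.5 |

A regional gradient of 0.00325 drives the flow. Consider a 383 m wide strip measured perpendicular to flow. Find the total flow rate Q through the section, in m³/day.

730

Flow is parallel to layering, so each bed carries its own Darcy discharge and the transmissivities add.
Σ(K_i·b_i) = 48.3×11.4 + 0.198×1.64 + 13.5×2.61 = 586.2 m²/day.
Hydraulic gradient i = 0.00325.
Q = Σ(K_i·b_i) · W · i = 586.2 × 383 × 0.003250 = 729.6 m³/day.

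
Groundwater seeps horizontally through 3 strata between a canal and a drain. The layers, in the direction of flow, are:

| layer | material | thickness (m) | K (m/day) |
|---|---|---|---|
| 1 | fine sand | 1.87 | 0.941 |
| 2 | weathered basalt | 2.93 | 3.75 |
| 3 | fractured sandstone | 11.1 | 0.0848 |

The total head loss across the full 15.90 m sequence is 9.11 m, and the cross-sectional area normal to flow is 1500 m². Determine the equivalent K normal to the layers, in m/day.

Flow is perpendicular to layering, so the layers act in series and the equivalent K is the thickness-weighted harmonic mean.
Total thickness L = 1.87 + 2.93 + 11.1 = 15.90 m.
Σ(b_i/K_i) = 1.87/0.941 + 2.93/3.75 + 11.1/0.0848 = 133.7 d.
K_eq = L / Σ(b_i/K_i) = 15.90 / 133.7 = 0.1190 m/day.

0.119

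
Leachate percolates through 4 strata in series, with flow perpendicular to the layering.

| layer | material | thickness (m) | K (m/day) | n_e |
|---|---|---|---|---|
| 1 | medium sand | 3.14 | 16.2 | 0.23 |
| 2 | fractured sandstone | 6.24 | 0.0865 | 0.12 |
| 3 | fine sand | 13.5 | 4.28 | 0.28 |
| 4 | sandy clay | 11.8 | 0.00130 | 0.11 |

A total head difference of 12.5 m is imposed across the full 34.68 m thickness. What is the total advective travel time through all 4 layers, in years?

13.1

With flow normal to the layers, continuity requires the same specific discharge q through every layer.
Σ(b_i/K_i) = 3.14/16.2 + 6.24/0.0865 + 13.5/4.28 + 11.8/0.00130 = 9152 d.
q = Δh / Σ(b_i/K_i) = 12.5 / 9152 = 0.001366 m/day.
In each layer the seepage velocity is v_i = q/n_i, so the layer transit time is t_i = b_i·n_i / q:
  layer 1 (medium sand): t_1 = 3.14 × 0.23 / 0.001366 = 528.8 d
  layer 2 (fractured sandstone): t_2 = 6.24 × 0.12 / 0.001366 = 548.3 d
  layer 3 (fine sand): t_3 = 13.5 × 0.28 / 0.001366 = 2768 d
  layer 4 (sandy clay): t_4 = 11.8 × 0.11 / 0.001366 = 950.4 d
Total t = Σ t_i = 4795 days = 13.13 years.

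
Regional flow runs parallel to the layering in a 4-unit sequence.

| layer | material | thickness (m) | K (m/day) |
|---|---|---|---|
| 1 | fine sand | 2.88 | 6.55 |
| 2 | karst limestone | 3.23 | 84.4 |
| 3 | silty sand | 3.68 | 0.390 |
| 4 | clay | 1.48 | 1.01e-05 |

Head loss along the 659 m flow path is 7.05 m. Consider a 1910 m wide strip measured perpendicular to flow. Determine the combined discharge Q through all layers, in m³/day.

5990

Flow is parallel to layering, so each bed carries its own Darcy discharge and the transmissivities add.
Σ(K_i·b_i) = 6.55×2.88 + 84.4×3.23 + 0.390×3.68 + 1.01e-05×1.48 = 292.9 m²/day.
Hydraulic gradient i = Δh / L = 7.05 / 659 = 0.01070.
Q = Σ(K_i·b_i) · W · i = 292.9 × 1910 × 0.01070 = 5985 m³/day.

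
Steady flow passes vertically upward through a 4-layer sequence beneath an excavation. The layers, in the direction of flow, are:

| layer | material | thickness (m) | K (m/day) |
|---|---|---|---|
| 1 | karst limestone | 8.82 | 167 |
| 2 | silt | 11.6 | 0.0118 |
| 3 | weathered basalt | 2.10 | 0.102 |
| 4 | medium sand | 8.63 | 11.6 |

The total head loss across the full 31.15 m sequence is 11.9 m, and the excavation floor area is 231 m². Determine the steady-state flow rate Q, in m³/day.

2.74

Flow is perpendicular to layering, so the layers act in series and the equivalent K is the thickness-weighted harmonic mean.
Total thickness L = 8.82 + 11.6 + 2.10 + 8.63 = 31.15 m.
Σ(b_i/K_i) = 8.82/167 + 11.6/0.0118 + 2.10/0.102 + 8.63/11.6 = 1004 d.
K_eq = L / Σ(b_i/K_i) = 31.15 / 1004 = 0.03101 m/day.
Q = K_eq · A · (Δh/L) = 0.03101 × 231 × (11.9/31.15) = 2.737 m³/day.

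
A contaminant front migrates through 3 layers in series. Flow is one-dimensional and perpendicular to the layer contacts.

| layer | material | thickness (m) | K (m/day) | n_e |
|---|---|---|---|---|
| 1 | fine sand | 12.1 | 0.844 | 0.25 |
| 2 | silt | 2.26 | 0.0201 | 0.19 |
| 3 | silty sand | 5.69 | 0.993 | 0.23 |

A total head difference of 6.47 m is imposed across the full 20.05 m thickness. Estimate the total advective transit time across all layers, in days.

With flow normal to the layers, continuity requires the same specific discharge q through every layer.
Σ(b_i/K_i) = 12.1/0.844 + 2.26/0.0201 + 5.69/0.993 = 132.5 d.
q = Δh / Σ(b_i/K_i) = 6.47 / 132.5 = 0.04883 m/day.
In each layer the seepage velocity is v_i = q/n_i, so the layer transit time is t_i = b_i·n_i / q:
  layer 1 (fine sand): t_1 = 12.1 × 0.25 / 0.04883 = 61.95 d
  layer 2 (silt): t_2 = 2.26 × 0.19 / 0.04883 = 8.794 d
  layer 3 (silty sand): t_3 = 5.69 × 0.23 / 0.04883 = 26.80 d
Total t = Σ t_i = 97.55 days.

97.5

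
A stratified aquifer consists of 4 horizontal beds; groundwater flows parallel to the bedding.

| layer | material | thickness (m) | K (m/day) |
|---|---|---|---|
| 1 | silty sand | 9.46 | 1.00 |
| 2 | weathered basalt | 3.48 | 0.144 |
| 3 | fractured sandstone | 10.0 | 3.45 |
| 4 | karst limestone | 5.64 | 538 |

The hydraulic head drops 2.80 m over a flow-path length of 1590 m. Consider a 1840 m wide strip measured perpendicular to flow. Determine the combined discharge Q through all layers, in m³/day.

9980

Flow is parallel to layering, so each bed carries its own Darcy discharge and the transmissivities add.
Σ(K_i·b_i) = 1.00×9.46 + 0.144×3.48 + 3.45×10.0 + 538×5.64 = 3079 m²/day.
Hydraulic gradient i = Δh / L = 2.80 / 1590 = 0.001761.
Q = Σ(K_i·b_i) · W · i = 3079 × 1840 × 0.001761 = 9976 m³/day.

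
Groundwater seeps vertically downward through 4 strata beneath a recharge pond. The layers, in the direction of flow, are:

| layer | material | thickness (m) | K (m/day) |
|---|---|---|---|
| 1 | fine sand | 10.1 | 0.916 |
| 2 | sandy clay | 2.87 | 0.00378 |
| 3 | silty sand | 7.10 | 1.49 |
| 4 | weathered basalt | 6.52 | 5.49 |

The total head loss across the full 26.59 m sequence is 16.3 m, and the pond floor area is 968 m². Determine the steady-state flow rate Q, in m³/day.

Flow is perpendicular to layering, so the layers act in series and the equivalent K is the thickness-weighted harmonic mean.
Total thickness L = 10.1 + 2.87 + 7.10 + 6.52 = 26.59 m.
Σ(b_i/K_i) = 10.1/0.916 + 2.87/0.00378 + 7.10/1.49 + 6.52/5.49 = 776.2 d.
K_eq = L / Σ(b_i/K_i) = 26.59 / 776.2 = 0.03425 m/day.
Q = K_eq · A · (Δh/L) = 0.03425 × 968 × (16.3/26.59) = 20.33 m³/day.

20.3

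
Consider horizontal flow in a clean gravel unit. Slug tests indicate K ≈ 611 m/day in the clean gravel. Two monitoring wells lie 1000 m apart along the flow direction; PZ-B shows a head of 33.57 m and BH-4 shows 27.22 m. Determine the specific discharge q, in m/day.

Hydraulic gradient i = (33.57 − 27.22) / 1000 = 6.35 / 1000 = 0.006350.
Specific discharge q = K · i = 611.0 × 0.006350 = 3.880 m/day.

3.88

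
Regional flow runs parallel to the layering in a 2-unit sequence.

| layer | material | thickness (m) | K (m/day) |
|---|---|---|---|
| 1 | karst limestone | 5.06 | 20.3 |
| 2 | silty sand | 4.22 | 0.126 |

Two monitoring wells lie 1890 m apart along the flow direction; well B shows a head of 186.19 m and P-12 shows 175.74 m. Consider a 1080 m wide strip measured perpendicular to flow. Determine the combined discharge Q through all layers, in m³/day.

617

Flow is parallel to layering, so each bed carries its own Darcy discharge and the transmissivities add.
Σ(K_i·b_i) = 20.3×5.06 + 0.126×4.22 = 103.2 m²/day.
Hydraulic gradient i = (186.19 − 175.74) / 1890 = 10.45 / 1890 = 0.005529.
Q = Σ(K_i·b_i) · W · i = 103.2 × 1080 × 0.005529 = 616.5 m³/day.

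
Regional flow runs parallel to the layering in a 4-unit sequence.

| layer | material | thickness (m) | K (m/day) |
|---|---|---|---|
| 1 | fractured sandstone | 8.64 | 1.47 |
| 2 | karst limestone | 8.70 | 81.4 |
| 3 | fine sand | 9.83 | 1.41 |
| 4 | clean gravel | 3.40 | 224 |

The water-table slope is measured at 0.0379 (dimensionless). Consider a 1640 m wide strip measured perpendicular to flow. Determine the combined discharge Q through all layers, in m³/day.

Flow is parallel to layering, so each bed carries its own Darcy discharge and the transmissivities add.
Σ(K_i·b_i) = 1.47×8.64 + 81.4×8.70 + 1.41×9.83 + 224×3.40 = 1496 m²/day.
Hydraulic gradient i = 0.0379.
Q = Σ(K_i·b_i) · W · i = 1496 × 1640 × 0.03790 = 93007 m³/day.

93000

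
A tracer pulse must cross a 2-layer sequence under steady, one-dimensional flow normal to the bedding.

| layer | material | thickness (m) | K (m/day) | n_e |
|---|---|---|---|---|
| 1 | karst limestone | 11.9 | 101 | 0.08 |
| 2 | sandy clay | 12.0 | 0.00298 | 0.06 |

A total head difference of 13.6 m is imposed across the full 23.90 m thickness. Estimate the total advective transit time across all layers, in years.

With flow normal to the layers, continuity requires the same specific discharge q through every layer.
Σ(b_i/K_i) = 11.9/101 + 12.0/0.00298 = 4027 d.
q = Δh / Σ(b_i/K_i) = 13.6 / 4027 = 0.003377 m/day.
In each layer the seepage velocity is v_i = q/n_i, so the layer transit time is t_i = b_i·n_i / q:
  layer 1 (karst limestone): t_1 = 11.9 × 0.08 / 0.003377 = 281.9 d
  layer 2 (sandy clay): t_2 = 12.0 × 0.06 / 0.003377 = 213.2 d
Total t = Σ t_i = 495.1 days = 1.355 years.

1.36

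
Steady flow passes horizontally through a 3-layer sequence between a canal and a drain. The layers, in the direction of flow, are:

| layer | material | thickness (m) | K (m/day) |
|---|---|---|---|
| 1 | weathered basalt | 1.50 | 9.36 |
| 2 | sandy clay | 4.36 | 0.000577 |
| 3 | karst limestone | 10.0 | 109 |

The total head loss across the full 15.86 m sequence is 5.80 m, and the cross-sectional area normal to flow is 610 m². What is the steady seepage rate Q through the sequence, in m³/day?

0.468

Flow is perpendicular to layering, so the layers act in series and the equivalent K is the thickness-weighted harmonic mean.
Total thickness L = 1.50 + 4.36 + 10.0 = 15.86 m.
Σ(b_i/K_i) = 1.50/9.36 + 4.36/0.000577 + 10.0/109 = 7557 d.
K_eq = L / Σ(b_i/K_i) = 15.86 / 7557 = 0.002099 m/day.
Q = K_eq · A · (Δh/L) = 0.002099 × 610 × (5.80/15.86) = 0.4682 m³/day.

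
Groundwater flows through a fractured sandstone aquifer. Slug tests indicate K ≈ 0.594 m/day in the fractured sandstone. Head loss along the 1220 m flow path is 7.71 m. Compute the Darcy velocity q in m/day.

0.00375

Hydraulic gradient i = Δh / L = 7.71 / 1220 = 0.006320.
Specific discharge q = K · i = 0.5940 × 0.006320 = 0.003754 m/day.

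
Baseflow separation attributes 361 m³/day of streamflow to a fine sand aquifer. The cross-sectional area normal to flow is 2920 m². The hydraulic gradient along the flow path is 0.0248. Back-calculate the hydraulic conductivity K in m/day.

Hydraulic gradient i = 0.0248.
From Q = K·A·i, K = Q / (A·i) = 361 / (2920 × 0.02480) = 4.985 m/day.

4.99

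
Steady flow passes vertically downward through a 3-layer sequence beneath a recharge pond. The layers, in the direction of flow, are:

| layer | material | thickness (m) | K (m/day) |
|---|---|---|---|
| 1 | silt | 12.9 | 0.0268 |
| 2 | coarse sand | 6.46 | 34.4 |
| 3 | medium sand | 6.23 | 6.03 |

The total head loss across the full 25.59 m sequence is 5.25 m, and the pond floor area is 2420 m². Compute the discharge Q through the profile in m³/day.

26.3

Flow is perpendicular to layering, so the layers act in series and the equivalent K is the thickness-weighted harmonic mean.
Total thickness L = 12.9 + 6.46 + 6.23 = 25.59 m.
Σ(b_i/K_i) = 12.9/0.0268 + 6.46/34.4 + 6.23/6.03 = 482.6 d.
K_eq = L / Σ(b_i/K_i) = 25.59 / 482.6 = 0.05303 m/day.
Q = K_eq · A · (Δh/L) = 0.05303 × 2420 × (5.25/25.59) = 26.33 m³/day.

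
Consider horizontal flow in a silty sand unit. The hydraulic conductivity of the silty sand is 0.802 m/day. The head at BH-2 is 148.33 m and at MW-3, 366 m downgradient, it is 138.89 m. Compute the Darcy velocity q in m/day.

Hydraulic gradient i = (148.33 − 138.89) / 366 = 9.44 / 366 = 0.02579.
Specific discharge q = K · i = 0.8020 × 0.02579 = 0.02069 m/day.

0.0207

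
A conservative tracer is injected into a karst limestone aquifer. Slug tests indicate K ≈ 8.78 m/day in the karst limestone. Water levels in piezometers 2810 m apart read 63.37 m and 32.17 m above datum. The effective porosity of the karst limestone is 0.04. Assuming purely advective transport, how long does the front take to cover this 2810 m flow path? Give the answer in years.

Hydraulic gradient i = (63.37 − 32.17) / 2810 = 31.2 / 2810 = 0.01110.
Darcy flux q = K · i = 8.780 × 0.01110 = 0.09749 m/day.
Seepage velocity v = q / n_e = 0.09749 / 0.04 = 2.437 m/day.
Travel time t = L / v = 2810 / 2.437 = 1153 days = 3.157 years.

3.16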